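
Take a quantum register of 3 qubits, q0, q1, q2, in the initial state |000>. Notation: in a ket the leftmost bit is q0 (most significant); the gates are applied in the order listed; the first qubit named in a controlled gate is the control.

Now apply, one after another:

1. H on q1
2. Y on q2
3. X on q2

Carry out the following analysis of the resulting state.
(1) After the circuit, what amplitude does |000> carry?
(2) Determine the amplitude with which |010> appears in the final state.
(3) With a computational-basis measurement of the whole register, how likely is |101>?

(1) The amplitude on |000> is sqrt(2)*I/2.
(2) The amplitude on |010> is sqrt(2)*I/2.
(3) The probability of measuring |101> is 0.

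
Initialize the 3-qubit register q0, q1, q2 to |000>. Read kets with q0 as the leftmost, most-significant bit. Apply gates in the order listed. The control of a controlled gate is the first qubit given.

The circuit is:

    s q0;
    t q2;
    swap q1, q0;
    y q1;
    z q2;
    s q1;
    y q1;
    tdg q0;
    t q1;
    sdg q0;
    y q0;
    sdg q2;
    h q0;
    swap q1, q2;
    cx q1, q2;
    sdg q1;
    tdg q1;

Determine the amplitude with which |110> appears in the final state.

|110> carries amplitude 0 in the final state.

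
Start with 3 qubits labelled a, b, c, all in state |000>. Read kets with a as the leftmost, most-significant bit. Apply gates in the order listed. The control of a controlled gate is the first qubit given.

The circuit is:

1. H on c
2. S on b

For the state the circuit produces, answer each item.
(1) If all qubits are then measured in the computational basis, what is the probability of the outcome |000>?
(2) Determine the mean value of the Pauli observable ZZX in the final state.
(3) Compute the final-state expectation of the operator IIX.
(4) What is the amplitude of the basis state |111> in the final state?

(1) Outcome |000> occurs with probability 1/2.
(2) In the final state, ZZX has expectation 1.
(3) The expectation value of IIX is 1.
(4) The final state's coefficient on |111> equals 0.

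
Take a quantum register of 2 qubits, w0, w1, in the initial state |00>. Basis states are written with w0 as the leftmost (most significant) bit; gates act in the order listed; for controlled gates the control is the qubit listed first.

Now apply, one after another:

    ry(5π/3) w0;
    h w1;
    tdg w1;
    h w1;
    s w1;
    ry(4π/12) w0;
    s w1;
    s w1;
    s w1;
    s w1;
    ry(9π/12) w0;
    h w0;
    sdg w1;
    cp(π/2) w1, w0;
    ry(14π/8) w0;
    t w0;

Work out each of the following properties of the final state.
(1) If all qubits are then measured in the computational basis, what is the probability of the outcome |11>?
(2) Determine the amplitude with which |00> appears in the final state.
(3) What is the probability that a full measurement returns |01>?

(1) A full measurement returns |11> with probability 1/8 - sqrt(2)/16. Key observation: gates 7-10 undo each other exactly, leaving only the rest of the circuit to track.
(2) The final state's coefficient on |00> equals sqrt(2)*(1 - exp(3*I*pi/4))/4.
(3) Outcome |01> occurs with probability 3/8 - 3*sqrt(2)/16.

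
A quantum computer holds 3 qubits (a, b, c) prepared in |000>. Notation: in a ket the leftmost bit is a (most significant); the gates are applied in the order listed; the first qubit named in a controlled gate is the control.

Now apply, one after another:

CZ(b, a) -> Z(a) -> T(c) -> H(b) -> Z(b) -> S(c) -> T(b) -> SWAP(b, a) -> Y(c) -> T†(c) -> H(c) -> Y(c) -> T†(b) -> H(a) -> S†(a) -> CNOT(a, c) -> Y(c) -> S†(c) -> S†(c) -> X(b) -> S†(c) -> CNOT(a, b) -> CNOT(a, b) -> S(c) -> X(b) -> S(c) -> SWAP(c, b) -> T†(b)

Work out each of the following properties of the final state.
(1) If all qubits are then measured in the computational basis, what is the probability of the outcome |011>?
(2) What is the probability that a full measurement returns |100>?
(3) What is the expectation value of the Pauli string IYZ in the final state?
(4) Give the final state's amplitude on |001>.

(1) A full measurement returns |011> with probability 0. Key observation: gates 19-26 undo each other exactly, leaving only the rest of the circuit to track.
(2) The probability of measuring |100> is sqrt(2)/8 + 1/4.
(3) The expectation value of IYZ is sqrt(2)/2.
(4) |001> carries amplitude 0 in the final state.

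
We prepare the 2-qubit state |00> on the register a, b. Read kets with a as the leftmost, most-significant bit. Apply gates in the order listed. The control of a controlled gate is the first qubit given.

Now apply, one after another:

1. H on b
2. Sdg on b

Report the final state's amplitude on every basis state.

The resulting statevector has amplitude sqrt(2)/2 on |00>, -sqrt(2)*I/2 on |01>, 0 on |10>, 0 on |11>.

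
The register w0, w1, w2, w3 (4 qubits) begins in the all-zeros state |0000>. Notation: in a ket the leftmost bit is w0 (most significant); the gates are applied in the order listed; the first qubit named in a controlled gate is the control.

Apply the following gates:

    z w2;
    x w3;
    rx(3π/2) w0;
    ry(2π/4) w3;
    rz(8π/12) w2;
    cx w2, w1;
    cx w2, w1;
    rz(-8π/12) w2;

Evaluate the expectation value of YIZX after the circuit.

The expectation value of YIZX is -1. Key observation: gates 5-8 undo each other exactly, leaving only the rest of the circuit to track.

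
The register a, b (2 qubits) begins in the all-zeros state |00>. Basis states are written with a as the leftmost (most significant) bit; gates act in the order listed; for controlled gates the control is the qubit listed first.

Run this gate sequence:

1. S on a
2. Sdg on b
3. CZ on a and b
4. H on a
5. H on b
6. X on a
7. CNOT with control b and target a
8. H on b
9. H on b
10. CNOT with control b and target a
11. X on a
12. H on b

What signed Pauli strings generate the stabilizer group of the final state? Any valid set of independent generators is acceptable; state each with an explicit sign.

One valid set of independent stabilizer generators is +XI, +IZ (any independent generating set of the same group is equally correct).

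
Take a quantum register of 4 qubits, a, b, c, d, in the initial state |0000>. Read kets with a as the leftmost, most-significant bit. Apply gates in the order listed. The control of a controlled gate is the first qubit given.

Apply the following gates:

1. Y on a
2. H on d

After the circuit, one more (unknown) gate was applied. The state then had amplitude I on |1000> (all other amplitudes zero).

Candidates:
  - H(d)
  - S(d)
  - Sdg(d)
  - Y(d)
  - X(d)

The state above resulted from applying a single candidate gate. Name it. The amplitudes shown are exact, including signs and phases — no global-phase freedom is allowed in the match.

The applied gate was H(d).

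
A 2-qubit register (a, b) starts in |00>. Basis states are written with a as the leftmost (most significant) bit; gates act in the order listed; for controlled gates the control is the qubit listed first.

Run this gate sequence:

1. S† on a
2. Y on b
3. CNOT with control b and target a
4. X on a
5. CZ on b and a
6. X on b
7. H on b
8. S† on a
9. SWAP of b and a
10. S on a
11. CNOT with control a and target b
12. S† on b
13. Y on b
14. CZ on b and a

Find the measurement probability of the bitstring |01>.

Outcome |01> occurs with probability 1/2.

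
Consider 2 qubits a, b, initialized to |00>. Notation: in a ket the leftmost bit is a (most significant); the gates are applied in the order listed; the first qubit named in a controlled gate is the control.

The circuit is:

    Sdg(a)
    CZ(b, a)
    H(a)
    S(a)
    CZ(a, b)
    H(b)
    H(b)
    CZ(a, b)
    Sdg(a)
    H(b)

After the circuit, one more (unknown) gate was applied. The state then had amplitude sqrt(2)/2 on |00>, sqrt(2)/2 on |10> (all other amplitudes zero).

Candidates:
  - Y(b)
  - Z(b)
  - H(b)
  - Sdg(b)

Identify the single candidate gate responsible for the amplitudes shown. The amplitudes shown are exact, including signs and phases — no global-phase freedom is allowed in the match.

The applied gate was H(b). Key observation: steps 4-9 multiply out to the identity, so the circuit reduces to the remaining gates.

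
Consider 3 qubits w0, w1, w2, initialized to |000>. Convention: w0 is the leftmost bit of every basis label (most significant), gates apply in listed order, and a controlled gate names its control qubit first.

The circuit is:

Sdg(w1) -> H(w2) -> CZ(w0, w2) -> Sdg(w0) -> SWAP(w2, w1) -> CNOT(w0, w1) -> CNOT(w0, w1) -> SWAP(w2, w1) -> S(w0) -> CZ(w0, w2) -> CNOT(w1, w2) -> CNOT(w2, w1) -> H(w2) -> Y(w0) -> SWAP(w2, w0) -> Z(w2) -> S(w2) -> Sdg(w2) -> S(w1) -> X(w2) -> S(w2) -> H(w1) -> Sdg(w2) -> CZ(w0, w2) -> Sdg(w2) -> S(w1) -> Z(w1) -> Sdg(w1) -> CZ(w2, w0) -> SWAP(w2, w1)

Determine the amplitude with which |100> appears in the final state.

The amplitude on |100> is sqrt(2)*(-1 - I)/4. Key observation: gates 3-10 undo each other exactly, leaving only the rest of the circuit to track.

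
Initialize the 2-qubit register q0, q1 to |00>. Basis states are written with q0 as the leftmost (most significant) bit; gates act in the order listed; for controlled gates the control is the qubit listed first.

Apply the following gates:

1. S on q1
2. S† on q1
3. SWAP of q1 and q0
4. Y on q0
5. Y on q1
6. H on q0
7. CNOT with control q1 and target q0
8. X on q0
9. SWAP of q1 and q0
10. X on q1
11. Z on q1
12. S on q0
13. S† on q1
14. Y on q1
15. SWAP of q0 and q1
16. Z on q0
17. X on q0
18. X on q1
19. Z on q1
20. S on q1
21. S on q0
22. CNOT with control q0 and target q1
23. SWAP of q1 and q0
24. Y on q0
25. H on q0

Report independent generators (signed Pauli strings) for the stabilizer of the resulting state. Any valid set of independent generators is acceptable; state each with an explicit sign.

One valid set of independent stabilizer generators is -XZ, -ZX (any independent generating set of the same group is equally correct).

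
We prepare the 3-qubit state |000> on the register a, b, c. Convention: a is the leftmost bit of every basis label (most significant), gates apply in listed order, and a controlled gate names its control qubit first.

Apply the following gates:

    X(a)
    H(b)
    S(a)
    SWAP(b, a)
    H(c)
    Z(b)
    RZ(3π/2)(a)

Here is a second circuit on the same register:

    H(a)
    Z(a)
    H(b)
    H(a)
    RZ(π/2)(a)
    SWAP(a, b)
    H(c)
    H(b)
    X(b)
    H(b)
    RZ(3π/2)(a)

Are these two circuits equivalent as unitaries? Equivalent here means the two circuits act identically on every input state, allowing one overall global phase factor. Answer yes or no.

Yes, they are equivalent — the unitaries differ by at most a global phase.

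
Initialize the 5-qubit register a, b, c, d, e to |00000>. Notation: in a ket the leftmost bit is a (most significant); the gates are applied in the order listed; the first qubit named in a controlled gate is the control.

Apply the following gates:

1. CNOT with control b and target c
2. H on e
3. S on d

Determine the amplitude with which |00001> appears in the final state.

The final state's coefficient on |00001> equals sqrt(2)/2.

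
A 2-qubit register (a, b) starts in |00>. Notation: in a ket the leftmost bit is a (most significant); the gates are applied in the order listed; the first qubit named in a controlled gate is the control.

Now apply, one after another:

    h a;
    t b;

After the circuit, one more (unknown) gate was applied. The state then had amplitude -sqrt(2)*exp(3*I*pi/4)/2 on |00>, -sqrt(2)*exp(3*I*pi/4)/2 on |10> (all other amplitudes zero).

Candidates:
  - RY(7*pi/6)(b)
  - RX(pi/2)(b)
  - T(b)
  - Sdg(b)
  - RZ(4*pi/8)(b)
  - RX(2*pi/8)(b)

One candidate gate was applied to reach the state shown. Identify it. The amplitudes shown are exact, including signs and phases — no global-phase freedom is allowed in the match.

It was RZ(4*pi/8)(b) that produced the state shown.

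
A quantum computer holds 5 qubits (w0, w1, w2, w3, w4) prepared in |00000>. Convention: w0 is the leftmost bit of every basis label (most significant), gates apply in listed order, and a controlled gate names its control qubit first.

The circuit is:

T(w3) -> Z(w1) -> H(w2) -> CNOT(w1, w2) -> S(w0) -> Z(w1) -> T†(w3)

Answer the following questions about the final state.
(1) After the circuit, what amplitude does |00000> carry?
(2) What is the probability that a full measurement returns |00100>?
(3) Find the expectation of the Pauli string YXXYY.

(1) The amplitude on |00000> is sqrt(2)/2.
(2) Outcome |00100> occurs with probability 1/2.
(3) In the final state, YXXYY has expectation 0.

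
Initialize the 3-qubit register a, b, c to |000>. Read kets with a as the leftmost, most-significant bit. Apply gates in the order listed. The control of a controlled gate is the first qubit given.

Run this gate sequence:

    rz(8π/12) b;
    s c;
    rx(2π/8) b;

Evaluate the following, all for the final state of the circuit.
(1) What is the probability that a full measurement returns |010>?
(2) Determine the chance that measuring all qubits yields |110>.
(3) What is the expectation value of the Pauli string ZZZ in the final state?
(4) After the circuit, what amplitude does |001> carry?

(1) A full measurement returns |010> with probability 1/2 - sqrt(2)/4.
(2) A full measurement returns |110> with probability 0.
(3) The observable ZZZ averages to sqrt(2)/2.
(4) The final state's coefficient on |001> equals 0.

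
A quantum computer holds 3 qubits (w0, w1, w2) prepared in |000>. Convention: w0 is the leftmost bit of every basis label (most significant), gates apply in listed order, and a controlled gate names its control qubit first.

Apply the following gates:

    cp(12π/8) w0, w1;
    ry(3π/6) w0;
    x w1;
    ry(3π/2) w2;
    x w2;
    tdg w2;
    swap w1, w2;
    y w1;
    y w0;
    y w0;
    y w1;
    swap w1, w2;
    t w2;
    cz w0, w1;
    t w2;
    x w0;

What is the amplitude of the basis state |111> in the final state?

|111> carries amplitude -exp(I*pi/4)/2 in the final state. Key observation: steps 6-13 multiply out to the identity, so the circuit reduces to the remaining gates.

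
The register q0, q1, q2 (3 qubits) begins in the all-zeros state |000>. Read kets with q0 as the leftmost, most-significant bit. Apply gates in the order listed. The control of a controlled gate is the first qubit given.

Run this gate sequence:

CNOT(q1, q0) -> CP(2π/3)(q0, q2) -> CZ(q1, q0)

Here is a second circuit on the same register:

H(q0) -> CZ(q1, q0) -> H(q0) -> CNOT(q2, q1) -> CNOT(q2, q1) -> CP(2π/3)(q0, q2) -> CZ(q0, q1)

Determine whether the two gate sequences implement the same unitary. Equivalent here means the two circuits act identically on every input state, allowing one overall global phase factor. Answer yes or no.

Yes: on every input state the two circuits agree up to one overall phase factor.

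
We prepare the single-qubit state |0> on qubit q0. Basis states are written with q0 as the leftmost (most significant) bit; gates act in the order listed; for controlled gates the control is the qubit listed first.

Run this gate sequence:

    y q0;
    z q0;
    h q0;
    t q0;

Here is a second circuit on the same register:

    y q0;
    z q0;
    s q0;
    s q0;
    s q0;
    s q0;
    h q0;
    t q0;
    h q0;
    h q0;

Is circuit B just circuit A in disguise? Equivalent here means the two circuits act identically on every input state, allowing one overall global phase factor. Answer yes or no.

Yes, they are equivalent — the unitaries differ by at most a global phase.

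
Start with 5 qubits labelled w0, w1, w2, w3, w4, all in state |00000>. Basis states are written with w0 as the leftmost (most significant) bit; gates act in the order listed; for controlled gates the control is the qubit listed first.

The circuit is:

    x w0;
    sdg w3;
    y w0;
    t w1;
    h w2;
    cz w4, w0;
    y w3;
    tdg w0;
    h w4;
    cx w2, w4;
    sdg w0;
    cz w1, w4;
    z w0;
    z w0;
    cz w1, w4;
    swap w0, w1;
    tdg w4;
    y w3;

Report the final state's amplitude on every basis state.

The final amplitudes are -I/2 on |00000>, -exp(I*pi/4)/2 on |00001>, -I/2 on |00100>, -exp(I*pi/4)/2 on |00101>, and 0 on every other basis state. Key observation: the block from step 12 through step 15 cancels to the identity and can be dropped.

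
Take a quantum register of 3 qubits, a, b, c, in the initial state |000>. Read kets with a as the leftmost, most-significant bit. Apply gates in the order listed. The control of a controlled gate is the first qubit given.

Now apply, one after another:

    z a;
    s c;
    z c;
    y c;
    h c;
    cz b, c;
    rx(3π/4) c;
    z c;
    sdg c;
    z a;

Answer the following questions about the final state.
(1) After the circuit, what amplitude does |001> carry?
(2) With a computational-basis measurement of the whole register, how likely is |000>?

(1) The final state's coefficient on |001> equals sqrt(2)*sqrt(2 - sqrt(2))/4 + sqrt(2)*I*sqrt(sqrt(2) + 2)/4.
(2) A full measurement returns |000> with probability 1/2.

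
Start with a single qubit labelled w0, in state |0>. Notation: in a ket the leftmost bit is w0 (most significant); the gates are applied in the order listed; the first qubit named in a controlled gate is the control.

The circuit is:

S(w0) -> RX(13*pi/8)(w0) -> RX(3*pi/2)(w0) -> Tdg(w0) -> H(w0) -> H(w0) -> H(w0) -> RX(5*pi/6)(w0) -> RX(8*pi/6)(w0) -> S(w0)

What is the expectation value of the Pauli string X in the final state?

The expectation value of X is sqrt(2 - sqrt(2))*(sqrt(2) + sqrt(6))/8. Key observation: steps 5-6 multiply out to the identity, so the circuit reduces to the remaining gates.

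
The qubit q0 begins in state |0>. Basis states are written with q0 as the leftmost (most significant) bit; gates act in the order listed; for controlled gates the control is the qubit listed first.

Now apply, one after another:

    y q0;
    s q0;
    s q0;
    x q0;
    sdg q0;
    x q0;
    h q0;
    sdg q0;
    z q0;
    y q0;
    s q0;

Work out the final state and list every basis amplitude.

The final amplitudes are sqrt(2)*I/2 on |0>, sqrt(2)*I/2 on |1>.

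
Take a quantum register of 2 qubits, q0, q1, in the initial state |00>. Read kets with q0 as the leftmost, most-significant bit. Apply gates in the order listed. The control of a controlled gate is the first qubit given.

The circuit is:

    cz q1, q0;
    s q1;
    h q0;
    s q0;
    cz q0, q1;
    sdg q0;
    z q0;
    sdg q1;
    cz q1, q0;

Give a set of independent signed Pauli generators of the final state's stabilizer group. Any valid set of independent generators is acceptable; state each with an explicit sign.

One valid set of independent stabilizer generators is -XI, +IZ (any independent generating set of the same group is equally correct).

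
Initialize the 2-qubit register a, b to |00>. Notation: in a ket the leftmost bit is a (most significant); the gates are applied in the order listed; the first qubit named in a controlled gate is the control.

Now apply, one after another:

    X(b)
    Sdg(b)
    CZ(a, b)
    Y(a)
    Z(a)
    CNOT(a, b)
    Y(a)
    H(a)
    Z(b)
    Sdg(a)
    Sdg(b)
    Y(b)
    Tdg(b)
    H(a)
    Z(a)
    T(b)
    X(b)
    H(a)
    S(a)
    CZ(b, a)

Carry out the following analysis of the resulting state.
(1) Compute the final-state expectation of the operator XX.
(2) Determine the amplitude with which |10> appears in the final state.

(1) The expectation value of XX is 0.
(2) The amplitude on |10> is -sqrt(2)*I/2.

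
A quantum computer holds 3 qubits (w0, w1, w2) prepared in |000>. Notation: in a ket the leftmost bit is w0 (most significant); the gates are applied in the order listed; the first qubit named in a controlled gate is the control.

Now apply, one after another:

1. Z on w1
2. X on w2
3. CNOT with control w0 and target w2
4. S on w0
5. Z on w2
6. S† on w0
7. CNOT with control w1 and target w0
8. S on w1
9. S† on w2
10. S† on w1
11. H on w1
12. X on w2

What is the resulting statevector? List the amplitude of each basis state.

The resulting statevector has amplitude sqrt(2)*I/2 on |000>, sqrt(2)*I/2 on |010>, and 0 on every other basis state.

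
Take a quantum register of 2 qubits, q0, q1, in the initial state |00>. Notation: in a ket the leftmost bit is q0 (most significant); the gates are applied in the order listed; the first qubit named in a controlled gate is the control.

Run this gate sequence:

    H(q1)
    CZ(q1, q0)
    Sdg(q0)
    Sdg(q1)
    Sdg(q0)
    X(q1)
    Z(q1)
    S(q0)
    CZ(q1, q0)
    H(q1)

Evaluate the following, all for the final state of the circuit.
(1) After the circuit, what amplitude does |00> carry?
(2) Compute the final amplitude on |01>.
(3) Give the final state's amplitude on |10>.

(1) The final state's coefficient on |00> equals -1/2 - I/2.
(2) The amplitude on |01> is 1/2 - I/2.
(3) The final state's coefficient on |10> equals 0.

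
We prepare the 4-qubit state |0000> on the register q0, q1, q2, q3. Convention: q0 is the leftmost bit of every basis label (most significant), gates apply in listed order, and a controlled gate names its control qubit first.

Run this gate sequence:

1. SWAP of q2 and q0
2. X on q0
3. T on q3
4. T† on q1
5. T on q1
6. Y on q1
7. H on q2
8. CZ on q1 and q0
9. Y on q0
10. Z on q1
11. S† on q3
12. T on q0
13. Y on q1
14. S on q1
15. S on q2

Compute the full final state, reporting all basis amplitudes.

The final amplitudes are -sqrt(2)*I/2 on |0000>, sqrt(2)/2 on |0010>, and 0 on every other basis state.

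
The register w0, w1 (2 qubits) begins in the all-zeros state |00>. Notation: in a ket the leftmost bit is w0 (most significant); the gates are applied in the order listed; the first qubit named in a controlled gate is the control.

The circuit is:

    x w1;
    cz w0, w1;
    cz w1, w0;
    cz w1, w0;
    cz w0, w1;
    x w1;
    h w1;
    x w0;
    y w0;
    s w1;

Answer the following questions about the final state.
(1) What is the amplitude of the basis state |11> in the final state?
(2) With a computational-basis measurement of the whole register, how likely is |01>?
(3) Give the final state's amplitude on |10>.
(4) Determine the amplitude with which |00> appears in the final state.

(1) The final state's coefficient on |11> equals 0. Key observation: steps 1-6 multiply out to the identity, so the circuit reduces to the remaining gates.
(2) Outcome |01> occurs with probability 1/2.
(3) |10> carries amplitude 0 in the final state.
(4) The final state's coefficient on |00> equals -sqrt(2)*I/2.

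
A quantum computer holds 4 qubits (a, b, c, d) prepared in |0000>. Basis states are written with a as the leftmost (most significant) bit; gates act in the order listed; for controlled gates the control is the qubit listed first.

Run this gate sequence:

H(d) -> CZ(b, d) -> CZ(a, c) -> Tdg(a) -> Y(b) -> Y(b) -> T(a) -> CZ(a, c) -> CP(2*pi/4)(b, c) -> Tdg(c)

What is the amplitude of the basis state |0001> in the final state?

The amplitude on |0001> is sqrt(2)/2. Key observation: steps 3-8 multiply out to the identity, so the circuit reduces to the remaining gates.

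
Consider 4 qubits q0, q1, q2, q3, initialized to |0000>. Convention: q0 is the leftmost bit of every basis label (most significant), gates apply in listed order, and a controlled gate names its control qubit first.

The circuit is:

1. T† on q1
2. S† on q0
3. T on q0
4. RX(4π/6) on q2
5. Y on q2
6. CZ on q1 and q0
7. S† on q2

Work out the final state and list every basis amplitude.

The final amplitudes are -sqrt(3)/2 on |0000>, 1/2 on |0010>, and 0 on every other basis state.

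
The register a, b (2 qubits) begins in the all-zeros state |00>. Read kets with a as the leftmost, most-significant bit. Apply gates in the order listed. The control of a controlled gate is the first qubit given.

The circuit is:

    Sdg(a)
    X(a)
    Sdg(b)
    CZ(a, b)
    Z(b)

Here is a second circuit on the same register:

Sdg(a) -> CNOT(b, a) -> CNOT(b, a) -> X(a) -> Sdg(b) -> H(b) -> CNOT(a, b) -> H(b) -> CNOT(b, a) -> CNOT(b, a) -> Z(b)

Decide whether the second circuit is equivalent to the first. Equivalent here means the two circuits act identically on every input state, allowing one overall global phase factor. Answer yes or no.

Yes, they are equivalent — the unitaries differ by at most a global phase.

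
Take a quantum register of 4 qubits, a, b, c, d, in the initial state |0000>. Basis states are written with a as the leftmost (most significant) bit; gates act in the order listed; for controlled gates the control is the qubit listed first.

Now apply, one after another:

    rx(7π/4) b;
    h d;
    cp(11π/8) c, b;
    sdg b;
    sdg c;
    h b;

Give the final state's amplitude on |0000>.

The amplitude on |0000> is -sqrt(sqrt(2) + 2)/4 - sqrt(2 - sqrt(2))/4.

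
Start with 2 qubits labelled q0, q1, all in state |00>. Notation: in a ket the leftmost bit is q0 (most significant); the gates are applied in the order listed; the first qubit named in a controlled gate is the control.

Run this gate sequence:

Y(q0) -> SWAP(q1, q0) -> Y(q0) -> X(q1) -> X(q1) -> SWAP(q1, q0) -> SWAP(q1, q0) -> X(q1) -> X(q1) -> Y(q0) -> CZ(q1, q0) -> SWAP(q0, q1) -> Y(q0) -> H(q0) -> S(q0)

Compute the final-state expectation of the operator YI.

In the final state, YI has expectation 1. Key observation: steps 4-9 multiply out to the identity, so the circuit reduces to the remaining gates.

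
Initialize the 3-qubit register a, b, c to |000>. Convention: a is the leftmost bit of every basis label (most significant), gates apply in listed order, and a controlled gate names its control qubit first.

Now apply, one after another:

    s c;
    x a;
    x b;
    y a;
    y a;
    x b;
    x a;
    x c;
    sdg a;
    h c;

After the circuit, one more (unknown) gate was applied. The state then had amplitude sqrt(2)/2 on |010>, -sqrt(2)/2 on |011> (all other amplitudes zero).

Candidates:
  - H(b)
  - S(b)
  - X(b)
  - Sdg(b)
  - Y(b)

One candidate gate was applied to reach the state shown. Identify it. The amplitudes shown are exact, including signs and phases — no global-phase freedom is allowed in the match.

The unique candidate consistent with the amplitudes is X(b). Key observation: the block from step 2 through step 7 cancels to the identity and can be dropped.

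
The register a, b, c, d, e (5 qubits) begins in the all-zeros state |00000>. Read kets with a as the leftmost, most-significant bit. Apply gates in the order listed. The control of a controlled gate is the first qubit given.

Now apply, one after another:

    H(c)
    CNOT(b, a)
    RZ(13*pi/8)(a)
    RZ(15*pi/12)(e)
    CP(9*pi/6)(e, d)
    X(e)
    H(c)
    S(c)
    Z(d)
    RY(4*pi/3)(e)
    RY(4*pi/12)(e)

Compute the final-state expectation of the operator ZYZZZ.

The observable ZYZZZ averages to 0.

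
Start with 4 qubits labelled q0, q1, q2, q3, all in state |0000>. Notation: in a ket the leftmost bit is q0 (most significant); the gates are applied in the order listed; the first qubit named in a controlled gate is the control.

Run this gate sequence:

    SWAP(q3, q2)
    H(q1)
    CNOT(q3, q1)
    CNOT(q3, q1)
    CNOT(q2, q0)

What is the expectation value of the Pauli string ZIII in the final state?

In the final state, ZIII has expectation 1. Key observation: steps 3-4 multiply out to the identity, so the circuit reduces to the remaining gates.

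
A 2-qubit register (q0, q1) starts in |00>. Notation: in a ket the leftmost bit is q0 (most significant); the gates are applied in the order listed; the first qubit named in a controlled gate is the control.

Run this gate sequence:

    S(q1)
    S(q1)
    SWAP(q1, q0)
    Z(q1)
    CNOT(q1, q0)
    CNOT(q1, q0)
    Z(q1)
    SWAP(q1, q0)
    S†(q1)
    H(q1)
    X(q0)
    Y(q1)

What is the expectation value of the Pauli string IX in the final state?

The expectation value of IX is -1. Key observation: the block from step 2 through step 9 cancels to the identity and can be dropped.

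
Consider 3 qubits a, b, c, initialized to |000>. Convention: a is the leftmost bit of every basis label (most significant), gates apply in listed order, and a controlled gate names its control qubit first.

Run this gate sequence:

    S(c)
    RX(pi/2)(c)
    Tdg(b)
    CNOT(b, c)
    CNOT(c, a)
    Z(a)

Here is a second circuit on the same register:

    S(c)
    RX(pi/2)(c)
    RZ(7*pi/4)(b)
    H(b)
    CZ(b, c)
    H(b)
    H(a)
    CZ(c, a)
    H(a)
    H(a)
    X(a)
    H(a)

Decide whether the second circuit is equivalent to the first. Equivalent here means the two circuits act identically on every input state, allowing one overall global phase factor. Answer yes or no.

No: there is an input state on which the two circuits produce genuinely different outputs (not merely differing by a phase).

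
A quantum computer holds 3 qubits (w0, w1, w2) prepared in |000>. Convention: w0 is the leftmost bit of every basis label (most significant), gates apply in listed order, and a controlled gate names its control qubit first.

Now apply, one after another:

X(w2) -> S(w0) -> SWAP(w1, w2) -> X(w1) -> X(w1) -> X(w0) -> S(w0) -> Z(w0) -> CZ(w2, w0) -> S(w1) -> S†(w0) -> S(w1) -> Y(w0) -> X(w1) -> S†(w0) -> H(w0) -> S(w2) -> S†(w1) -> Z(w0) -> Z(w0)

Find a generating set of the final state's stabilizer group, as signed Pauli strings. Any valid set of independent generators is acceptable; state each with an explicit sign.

The final state is stabilized by the group generated by +XII, +IZI, +IIZ; other independent generating sets are equally valid. Key observation: gates 4-5 undo each other exactly, leaving only the rest of the circuit to track.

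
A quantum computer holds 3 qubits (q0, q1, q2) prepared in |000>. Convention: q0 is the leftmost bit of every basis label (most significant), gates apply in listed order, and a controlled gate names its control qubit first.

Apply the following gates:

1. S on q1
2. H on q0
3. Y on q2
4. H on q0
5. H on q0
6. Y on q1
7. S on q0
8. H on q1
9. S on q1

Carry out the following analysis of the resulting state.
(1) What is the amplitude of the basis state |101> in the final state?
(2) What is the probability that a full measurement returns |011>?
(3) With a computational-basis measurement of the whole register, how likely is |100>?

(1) The final state's coefficient on |101> equals -I/2.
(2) Outcome |011> occurs with probability 1/4.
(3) The probability of measuring |100> is 0.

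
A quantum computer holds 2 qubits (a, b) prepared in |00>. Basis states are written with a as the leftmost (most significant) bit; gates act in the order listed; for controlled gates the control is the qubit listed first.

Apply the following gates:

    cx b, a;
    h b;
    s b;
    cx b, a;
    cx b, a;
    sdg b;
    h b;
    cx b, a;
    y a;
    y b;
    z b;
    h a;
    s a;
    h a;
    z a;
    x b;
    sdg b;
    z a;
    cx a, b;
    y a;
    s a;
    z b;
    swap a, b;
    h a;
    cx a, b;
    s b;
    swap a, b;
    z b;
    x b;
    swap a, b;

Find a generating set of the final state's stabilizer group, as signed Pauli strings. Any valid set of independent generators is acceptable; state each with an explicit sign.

The stabilizer group can be generated by -XZ, -ZY, among other valid generating sets.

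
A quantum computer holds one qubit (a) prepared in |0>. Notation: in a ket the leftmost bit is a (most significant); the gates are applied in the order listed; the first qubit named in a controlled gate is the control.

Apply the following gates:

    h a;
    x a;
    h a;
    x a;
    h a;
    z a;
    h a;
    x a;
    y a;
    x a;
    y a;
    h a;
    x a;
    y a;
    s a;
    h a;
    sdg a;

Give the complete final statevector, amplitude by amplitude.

After the circuit, the state carries amplitude 1/2 + I/2 on |0>, 1/2 + I/2 on |1>. Key observation: steps 3-6 multiply out to the identity, so the circuit reduces to the remaining gates.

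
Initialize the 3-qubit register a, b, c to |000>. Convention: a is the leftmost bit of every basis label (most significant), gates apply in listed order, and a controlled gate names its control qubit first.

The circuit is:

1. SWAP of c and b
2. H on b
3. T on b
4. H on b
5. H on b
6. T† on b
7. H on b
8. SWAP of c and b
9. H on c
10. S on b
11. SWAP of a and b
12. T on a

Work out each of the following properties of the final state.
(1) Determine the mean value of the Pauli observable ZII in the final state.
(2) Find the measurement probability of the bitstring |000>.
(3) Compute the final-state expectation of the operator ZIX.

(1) The expectation value of ZII is 1. Key observation: steps 1-8 multiply out to the identity, so the circuit reduces to the remaining gates.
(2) The probability of measuring |000> is 1/2.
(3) The expectation value of ZIX is 1.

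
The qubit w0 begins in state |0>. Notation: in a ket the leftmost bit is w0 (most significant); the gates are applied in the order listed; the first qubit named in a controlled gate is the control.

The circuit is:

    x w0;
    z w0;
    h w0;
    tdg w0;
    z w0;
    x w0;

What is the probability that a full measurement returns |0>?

The probability of measuring |0> is 1/2.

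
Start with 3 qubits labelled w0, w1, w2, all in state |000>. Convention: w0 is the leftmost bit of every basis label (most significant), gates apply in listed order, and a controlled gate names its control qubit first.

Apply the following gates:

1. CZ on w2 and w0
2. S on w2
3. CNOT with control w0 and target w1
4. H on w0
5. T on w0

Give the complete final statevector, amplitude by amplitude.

The resulting statevector has amplitude sqrt(2)/2 on |000>, sqrt(2)*exp(I*pi/4)/2 on |100>, and 0 on every other basis state.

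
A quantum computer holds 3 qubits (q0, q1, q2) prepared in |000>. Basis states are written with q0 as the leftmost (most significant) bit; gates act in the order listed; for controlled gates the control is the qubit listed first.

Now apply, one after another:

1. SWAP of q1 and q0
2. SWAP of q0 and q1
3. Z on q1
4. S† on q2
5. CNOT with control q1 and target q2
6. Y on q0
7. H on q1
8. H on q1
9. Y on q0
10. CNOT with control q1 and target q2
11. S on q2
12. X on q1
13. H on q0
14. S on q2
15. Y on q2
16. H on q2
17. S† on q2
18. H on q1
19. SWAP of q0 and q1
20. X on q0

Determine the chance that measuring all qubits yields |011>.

Outcome |011> occurs with probability 1/8.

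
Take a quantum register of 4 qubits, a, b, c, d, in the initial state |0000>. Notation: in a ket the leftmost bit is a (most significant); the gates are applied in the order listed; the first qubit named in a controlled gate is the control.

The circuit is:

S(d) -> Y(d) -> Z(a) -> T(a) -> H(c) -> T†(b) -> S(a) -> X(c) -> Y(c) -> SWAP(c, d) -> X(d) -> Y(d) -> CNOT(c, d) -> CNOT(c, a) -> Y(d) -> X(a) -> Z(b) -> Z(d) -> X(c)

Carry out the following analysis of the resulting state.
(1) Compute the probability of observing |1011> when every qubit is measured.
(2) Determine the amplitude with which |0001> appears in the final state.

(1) Outcome |1011> occurs with probability 0.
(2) The amplitude on |0001> is -sqrt(2)/2.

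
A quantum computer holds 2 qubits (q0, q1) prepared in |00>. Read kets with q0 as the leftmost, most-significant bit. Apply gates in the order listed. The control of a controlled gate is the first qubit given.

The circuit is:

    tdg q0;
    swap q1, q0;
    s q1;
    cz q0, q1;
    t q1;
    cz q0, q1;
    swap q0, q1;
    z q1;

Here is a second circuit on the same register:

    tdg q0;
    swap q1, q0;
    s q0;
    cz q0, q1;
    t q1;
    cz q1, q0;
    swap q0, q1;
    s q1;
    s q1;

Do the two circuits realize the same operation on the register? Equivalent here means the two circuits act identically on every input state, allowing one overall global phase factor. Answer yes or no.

No, they are not equivalent — no single phase factor reconciles the two unitaries.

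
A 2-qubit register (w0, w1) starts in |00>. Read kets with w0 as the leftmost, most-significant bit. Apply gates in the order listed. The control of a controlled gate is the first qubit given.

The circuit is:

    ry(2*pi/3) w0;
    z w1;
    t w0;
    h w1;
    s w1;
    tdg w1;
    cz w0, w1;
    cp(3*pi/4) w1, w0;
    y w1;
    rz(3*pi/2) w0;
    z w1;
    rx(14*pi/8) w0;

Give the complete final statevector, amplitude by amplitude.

The final amplitudes are sqrt(12 - 6*sqrt(2))/8 + sqrt(2*sqrt(2) + 4)/8 on |00>, sqrt(12 - 6*sqrt(2))/8 - sqrt(2*sqrt(2) + 4)*exp(3*I*pi/4)/8 on |01>, -I*sqrt(6*sqrt(2) + 12)/8 + I*sqrt(4 - 2*sqrt(2))/8 on |10>, -I*sqrt(6*sqrt(2) + 12)/8 + sqrt(4 - 2*sqrt(2))*exp(I*pi/4)/8 on |11>.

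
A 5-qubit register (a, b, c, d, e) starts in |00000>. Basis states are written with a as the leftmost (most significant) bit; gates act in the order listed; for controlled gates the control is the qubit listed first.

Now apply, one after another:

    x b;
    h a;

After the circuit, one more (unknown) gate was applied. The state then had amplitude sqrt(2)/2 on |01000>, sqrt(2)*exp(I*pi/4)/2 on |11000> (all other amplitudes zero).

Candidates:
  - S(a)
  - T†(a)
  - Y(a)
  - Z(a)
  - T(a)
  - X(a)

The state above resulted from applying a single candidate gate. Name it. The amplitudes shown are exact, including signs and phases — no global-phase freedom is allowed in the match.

The applied gate was T(a).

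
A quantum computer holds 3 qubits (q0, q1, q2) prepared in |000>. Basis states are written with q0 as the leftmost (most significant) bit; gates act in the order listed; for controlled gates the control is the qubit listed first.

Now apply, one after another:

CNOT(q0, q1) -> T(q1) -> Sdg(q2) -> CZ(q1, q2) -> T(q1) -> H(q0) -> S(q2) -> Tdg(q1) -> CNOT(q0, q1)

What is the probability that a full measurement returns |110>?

Outcome |110> occurs with probability 1/2.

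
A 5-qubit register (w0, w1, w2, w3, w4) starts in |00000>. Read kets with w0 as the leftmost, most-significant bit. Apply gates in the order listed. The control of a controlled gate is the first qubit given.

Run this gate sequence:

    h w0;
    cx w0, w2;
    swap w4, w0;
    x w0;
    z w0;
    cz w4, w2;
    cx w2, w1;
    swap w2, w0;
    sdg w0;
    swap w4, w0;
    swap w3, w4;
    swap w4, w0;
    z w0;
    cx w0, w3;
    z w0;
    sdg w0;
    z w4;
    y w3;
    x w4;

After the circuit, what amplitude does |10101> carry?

The amplitude on |10101> is 0.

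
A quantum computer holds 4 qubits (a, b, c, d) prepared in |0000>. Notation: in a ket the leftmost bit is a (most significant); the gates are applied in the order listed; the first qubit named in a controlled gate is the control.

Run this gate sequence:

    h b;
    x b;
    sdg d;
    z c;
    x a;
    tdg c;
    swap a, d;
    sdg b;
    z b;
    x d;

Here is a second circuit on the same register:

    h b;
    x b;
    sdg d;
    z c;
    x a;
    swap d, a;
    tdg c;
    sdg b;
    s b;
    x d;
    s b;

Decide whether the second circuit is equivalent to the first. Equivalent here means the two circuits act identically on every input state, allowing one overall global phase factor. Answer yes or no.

Yes — the two circuits implement the same unitary up to a global phase.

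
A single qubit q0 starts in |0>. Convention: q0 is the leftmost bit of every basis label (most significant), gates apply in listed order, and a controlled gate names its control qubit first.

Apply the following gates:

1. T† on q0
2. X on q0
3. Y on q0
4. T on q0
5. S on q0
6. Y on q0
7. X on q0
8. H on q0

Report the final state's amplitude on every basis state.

The final amplitudes are sqrt(2)/2 on |0>, sqrt(2)/2 on |1>.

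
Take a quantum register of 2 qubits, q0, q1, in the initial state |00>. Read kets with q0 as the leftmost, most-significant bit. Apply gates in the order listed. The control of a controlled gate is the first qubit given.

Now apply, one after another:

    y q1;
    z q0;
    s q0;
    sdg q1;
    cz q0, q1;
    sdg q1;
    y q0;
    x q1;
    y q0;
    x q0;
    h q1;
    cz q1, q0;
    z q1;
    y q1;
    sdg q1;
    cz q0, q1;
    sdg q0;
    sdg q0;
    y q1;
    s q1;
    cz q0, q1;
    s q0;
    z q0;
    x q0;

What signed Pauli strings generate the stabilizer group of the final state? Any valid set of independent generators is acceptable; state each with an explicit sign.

The final state is stabilized by the group generated by -IX, +ZI; other independent generating sets are equally valid.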